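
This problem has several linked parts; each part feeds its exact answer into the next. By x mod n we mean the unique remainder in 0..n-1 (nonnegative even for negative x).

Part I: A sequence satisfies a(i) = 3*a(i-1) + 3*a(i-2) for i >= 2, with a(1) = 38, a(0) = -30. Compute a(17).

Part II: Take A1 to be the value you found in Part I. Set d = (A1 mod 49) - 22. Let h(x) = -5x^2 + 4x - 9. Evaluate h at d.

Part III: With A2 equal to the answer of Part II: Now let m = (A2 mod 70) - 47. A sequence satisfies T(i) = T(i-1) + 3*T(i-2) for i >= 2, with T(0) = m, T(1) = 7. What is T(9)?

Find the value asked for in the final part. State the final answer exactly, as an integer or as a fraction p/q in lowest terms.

Part I: a(2) = 3*(38) + 3*(-30) = 24; iterating: a(2)=24, a(3)=186, a(4)=630, a(5)=2448, a(6)=9234, a(7)=35046, a(8)=132840, a(9)=503658, a(10)=1909494, a(11)=7239456, a(12)=27446850, a(13)=104058918, a(14)=394517304, a(15)=1495728666, a(16)=5670737910, a(17)=21499399728; answer 21499399728
Part II: A1 = 21499399728; d = 15; -5*(15)^2 + 4*(15)^1 - 9 = (-1125) + (60) + (-9) = -1074; answer -1074
Part III: A2 = -1074; m = -1; T(2) = 1*(7) + 3*(-1) = 4; iterating: T(2)=4, T(3)=25, T(4)=37, T(5)=112, T(6)=223, T(7)=559, T(8)=1228, T(9)=2905; answer 2905

2905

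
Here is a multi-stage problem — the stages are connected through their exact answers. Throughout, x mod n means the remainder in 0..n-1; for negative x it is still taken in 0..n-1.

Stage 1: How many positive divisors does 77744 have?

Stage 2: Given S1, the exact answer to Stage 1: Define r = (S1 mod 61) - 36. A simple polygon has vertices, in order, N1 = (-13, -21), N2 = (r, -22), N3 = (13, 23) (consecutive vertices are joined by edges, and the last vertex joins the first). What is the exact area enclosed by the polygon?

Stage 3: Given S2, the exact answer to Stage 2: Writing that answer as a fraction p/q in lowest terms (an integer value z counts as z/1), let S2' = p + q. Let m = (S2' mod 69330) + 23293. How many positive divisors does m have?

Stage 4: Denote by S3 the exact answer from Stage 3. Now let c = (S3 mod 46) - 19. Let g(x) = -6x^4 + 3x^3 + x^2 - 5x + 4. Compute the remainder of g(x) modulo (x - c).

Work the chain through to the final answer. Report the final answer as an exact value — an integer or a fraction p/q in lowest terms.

Stage 1: 77744 = 2^4 * 43 * 113; number of divisors = (4+1) * (1+1) * (1+1) = 20; answer 20
Stage 2: S1 = 20; r = -16; cross terms: (-13*-22 - -16*-21)=-50, (-16*23 - 13*-22)=-82, (13*-21 - -13*23)=26; twice the area = |-106| = 106; area = 53; answer 53
Stage 3: S2 = 53; threaded value p + q = 54; m = 23347; 23347 = 37 * 631; number of divisors = (1+1) * (1+1) = 4; answer 4
Stage 4: S3 = 4; c = -15; remainder = value at the root: -6*(-15)^4 + 3*(-15)^3 + 1*(-15)^2 - 5*(-15)^1 + 4 = (-303750) + (-10125) + (225) + (75) + (4) = -313571; answer -313571

-313571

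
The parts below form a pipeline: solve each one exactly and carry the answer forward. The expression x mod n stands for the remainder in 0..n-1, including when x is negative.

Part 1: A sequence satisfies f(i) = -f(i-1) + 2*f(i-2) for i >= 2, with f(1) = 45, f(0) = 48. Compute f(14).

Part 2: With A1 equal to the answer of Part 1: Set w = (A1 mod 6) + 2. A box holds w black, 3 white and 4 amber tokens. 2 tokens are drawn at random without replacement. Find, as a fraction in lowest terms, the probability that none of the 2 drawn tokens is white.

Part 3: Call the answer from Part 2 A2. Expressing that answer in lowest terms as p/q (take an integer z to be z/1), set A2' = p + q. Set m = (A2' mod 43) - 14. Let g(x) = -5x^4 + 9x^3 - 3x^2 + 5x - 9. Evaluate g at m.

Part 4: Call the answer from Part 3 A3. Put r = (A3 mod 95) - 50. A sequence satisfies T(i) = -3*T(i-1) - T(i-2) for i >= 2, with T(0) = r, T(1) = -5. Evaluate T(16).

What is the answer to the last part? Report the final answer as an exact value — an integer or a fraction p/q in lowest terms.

46669265

Part 1: f(2) = -1*(45) + 2*(48) = 51; iterating: f(2)=51, f(3)=39, f(4)=63, f(5)=15, f(6)=111, f(7)=-81, f(8)=303, f(9)=-465, f(10)=1071, f(11)=-2001, f(12)=4143, f(13)=-8145, f(14)=16431; answer 16431
Part 2: A1 = 16431; w = 5; total draws C(12,2) = 66; favorable C(9,2) = 36; P = 6/11; answer 6/11
Part 3: A2 = 6/11; threaded value p + q = 17; m = 3; -5*(3)^4 + 9*(3)^3 - 3*(3)^2 + 5*(3)^1 - 9 = (-405) + (243) + (-27) + (15) + (-9) = -183; answer -183
Part 4: A3 = -183; r = -43; T(2) = -3*(-5) - 1*(-43) = 58; iterating: T(2)=58, T(3)=-169, T(4)=449, T(5)=-1178, T(6)=3085, T(7)=-8077, T(8)=21146, T(9)=-55361, T(10)=144937, T(11)=-379450, T(12)=993413, T(13)=-2600789, T(14)=6808954, T(15)=-17826073, T(16)=46669265; answer 46669265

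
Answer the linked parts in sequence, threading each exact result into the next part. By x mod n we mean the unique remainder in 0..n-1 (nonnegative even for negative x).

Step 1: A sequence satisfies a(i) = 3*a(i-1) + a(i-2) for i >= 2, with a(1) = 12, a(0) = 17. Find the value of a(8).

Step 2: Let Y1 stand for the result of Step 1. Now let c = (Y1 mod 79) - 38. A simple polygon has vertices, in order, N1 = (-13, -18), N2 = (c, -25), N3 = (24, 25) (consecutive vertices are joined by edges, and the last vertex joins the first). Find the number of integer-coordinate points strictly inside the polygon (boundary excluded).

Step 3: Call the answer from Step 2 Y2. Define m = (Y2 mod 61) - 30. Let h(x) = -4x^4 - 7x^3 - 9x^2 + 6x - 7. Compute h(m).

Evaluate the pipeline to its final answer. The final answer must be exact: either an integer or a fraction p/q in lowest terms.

Step 1: a(2) = 3*(12) + 1*(17) = 53; iterating: a(2)=53, a(3)=171, a(4)=566, a(5)=1869, a(6)=6173, a(7)=20388, a(8)=67337; answer 67337
Step 2: Y1 = 67337; c = -9; cross terms: (-13*-25 - -9*-18)=163, (-9*25 - 24*-25)=375, (24*-18 - -13*25)=-107; twice the area = |431| = 431; area = 431/2; boundary points = 1 + 1 + 1 = 3; strictly interior points = area - boundary/2 + 1 = 215; answer 215
Step 3: Y2 = 215; m = 2; -4*(2)^4 - 7*(2)^3 - 9*(2)^2 + 6*(2)^1 - 7 = (-64) + (-56) + (-36) + (12) + (-7) = -151; answer -151

-151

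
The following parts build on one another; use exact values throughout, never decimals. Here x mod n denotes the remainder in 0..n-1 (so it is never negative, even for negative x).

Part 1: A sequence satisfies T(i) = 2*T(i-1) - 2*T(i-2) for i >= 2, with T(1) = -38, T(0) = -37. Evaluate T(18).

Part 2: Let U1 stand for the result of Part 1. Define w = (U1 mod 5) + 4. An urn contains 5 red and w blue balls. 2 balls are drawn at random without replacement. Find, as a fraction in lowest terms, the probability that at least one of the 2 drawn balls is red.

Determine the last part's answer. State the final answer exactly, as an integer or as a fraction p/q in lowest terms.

Part 1: T(2) = 2*(-38) - 2*(-37) = -2; iterating: T(2)=-2, T(3)=72, T(4)=148, T(5)=152, T(6)=8, T(7)=-288, T(8)=-592, T(9)=-608, T(10)=-32, T(11)=1152, T(12)=2368, T(13)=2432, T(14)=128, T(15)=-4608, T(16)=-9472, T(17)=-9728, T(18)=-512; answer -512
Part 2: U1 = -512; w = 7; total draws C(12,2) = 66; complement C(7,2) = 21; favorable 66 - 21 = 45; P = 15/22; answer 15/22

15/22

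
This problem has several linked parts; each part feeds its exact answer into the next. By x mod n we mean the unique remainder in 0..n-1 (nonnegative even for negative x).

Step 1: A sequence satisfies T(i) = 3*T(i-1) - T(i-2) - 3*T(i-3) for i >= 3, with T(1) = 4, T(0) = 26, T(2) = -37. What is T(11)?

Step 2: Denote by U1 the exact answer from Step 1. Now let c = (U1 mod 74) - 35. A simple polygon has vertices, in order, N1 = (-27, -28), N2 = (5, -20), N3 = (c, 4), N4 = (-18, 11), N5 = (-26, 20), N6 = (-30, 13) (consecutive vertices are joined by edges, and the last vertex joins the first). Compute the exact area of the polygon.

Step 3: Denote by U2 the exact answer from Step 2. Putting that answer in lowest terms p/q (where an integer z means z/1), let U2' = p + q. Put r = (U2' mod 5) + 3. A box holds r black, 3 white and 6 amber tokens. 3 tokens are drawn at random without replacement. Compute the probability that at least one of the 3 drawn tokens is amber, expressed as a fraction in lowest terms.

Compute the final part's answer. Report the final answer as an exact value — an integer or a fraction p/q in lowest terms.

Step 1: T(3) = 3*(-37) - 1*(4) - 3*(26) = -193; iterating: T(3)=-193, T(4)=-554, T(5)=-1358, T(6)=-2941, T(7)=-5803, T(8)=-10394, T(9)=-16556, T(10)=-21865, T(11)=-17857; answer -17857
Step 2: U1 = -17857; c = 16; cross terms: (-27*-20 - 5*-28)=680, (5*4 - 16*-20)=340, (16*11 - -18*4)=248, (-18*20 - -26*11)=-74, (-26*13 - -30*20)=262, (-30*-28 - -27*13)=1191; twice the area = |2647| = 2647; area = 2647/2; answer 2647/2
Step 3: U2 = 2647/2; threaded value p + q = 2649; r = 7; total draws C(16,3) = 560; complement C(10,3) = 120; favorable 560 - 120 = 440; P = 11/14; answer 11/14

11/14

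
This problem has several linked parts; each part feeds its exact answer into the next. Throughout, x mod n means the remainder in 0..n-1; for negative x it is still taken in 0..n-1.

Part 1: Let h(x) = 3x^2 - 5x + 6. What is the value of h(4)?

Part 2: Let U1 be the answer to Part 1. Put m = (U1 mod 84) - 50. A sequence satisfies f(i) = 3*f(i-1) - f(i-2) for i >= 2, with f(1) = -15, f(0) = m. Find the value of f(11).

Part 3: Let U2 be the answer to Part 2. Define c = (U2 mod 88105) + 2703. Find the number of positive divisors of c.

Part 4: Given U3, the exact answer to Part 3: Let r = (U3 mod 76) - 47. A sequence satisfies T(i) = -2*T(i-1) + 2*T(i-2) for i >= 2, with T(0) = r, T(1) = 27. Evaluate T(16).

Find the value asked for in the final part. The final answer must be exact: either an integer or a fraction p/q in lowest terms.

-130063104

Part 1: 3*(4)^2 - 5*(4)^1 + 6 = (48) + (-20) + (6) = 34; answer 34
Part 2: U1 = 34; m = -16; f(2) = 3*(-15) - 1*(-16) = -29; iterating: f(2)=-29, f(3)=-72, f(4)=-187, f(5)=-489, f(6)=-1280, f(7)=-3351, f(8)=-8773, f(9)=-22968, f(10)=-60131, f(11)=-157425; answer -157425
Part 3: U2 = -157425; c = 21488; 21488 = 2^4 * 17 * 79; number of divisors = (4+1) * (1+1) * (1+1) = 20; answer 20
Part 4: U3 = 20; r = -27; T(2) = -2*(27) + 2*(-27) = -108; iterating: T(2)=-108, T(3)=270, T(4)=-756, T(5)=2052, T(6)=-5616, T(7)=15336, T(8)=-41904, T(9)=114480, T(10)=-312768, T(11)=854496, T(12)=-2334528, T(13)=6378048, T(14)=-17425152, T(15)=47606400, T(16)=-130063104; answer -130063104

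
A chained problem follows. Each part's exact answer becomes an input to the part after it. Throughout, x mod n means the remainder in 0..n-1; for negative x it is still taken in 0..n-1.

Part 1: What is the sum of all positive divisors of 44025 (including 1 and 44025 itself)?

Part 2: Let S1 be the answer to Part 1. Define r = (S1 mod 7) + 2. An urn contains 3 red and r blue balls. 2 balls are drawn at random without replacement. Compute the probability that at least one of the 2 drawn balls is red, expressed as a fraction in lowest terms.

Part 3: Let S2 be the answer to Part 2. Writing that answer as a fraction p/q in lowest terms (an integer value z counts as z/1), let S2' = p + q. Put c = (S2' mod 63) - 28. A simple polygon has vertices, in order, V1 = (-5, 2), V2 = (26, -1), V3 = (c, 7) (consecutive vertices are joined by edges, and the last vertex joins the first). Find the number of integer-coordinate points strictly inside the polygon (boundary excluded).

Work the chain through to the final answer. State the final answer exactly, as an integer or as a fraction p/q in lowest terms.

71

Part 1: 44025 = 3 * 5^2 * 587; sigma = (1 + 3) * (1 + 5 + 25) * (1 + 587) = 4 * 31 * 588 = 72912; answer 72912
Part 2: S1 = 72912; r = 2; total draws C(5,2) = 10; complement C(2,2) = 1; favorable 10 - 1 = 9; P = 9/10; answer 9/10
Part 3: S2 = 9/10; threaded value p + q = 19; c = -9; cross terms: (-5*-1 - 26*2)=-47, (26*7 - -9*-1)=173, (-9*2 - -5*7)=17; twice the area = |143| = 143; area = 143/2; boundary points = 1 + 1 + 1 = 3; strictly interior points = area - boundary/2 + 1 = 71; answer 71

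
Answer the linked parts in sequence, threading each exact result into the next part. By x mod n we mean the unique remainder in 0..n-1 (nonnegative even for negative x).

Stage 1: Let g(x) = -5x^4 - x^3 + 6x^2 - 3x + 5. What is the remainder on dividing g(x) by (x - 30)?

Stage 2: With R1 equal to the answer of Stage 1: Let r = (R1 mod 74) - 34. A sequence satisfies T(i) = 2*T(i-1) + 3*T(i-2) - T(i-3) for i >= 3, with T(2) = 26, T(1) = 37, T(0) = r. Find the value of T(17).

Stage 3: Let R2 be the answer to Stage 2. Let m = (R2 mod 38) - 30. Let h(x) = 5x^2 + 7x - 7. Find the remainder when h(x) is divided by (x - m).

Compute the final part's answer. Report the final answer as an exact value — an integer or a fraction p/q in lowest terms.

1487

Stage 1: remainder = value at the root: -5*(30)^4 - 1*(30)^3 + 6*(30)^2 - 3*(30)^1 + 5 = (-4050000) + (-27000) + (5400) + (-90) + (5) = -4071685; answer -4071685
Stage 2: R1 = -4071685; r = -17; T(3) = 2*(26) + 3*(37) - 1*(-17) = 180; iterating: T(3)=180, T(4)=401, T(5)=1316, T(6)=3655, T(7)=10857, T(8)=31363, T(9)=91642, T(10)=266516, T(11)=776595, T(12)=2261096, T(13)=6585461, T(14)=19177615, T(15)=55850517, T(16)=162648418, T(17)=473670772; answer 473670772
Stage 3: R2 = 473670772; m = -18; remainder = value at the root: 5*(-18)^2 + 7*(-18)^1 - 7 = (1620) + (-126) + (-7) = 1487; answer 1487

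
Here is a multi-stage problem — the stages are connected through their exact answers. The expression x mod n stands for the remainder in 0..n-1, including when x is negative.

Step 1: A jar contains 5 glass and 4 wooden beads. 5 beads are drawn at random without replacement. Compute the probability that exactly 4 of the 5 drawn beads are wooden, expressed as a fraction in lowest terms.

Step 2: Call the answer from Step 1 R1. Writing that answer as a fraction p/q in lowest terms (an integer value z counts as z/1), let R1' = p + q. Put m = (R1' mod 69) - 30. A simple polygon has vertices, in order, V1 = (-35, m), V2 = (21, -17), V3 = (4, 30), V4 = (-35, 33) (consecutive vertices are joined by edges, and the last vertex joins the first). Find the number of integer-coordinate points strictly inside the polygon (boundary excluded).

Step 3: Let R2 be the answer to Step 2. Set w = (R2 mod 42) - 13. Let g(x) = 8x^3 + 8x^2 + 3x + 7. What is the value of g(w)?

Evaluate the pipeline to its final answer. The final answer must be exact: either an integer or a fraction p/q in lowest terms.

Step 1: total draws C(9,5) = 126; favorable C(4,4)*C(5,1) = 5; P = 5/126; answer 5/126
Step 2: R1 = 5/126; threaded value p + q = 131; m = 32; cross terms: (-35*-17 - 21*32)=-77, (21*30 - 4*-17)=698, (4*33 - -35*30)=1182, (-35*32 - -35*33)=35; twice the area = |1838| = 1838; area = 919; boundary points = 7 + 1 + 3 + 1 = 12; strictly interior points = area - boundary/2 + 1 = 914; answer 914
Step 3: R2 = 914; w = 19; 8*(19)^3 + 8*(19)^2 + 3*(19)^1 + 7 = (54872) + (2888) + (57) + (7) = 57824; answer 57824

57824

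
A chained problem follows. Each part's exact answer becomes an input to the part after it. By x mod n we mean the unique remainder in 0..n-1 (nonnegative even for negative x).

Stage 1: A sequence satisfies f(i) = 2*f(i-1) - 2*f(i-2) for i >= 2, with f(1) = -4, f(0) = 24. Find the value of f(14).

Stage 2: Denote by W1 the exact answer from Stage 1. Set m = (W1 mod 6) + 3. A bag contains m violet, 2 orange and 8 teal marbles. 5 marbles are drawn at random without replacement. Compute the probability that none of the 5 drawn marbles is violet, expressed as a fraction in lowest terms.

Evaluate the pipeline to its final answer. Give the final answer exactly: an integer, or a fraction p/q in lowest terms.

12/143

Stage 1: f(2) = 2*(-4) - 2*(24) = -56; iterating: f(2)=-56, f(3)=-104, f(4)=-96, f(5)=16, f(6)=224, f(7)=416, f(8)=384, f(9)=-64, f(10)=-896, f(11)=-1664, f(12)=-1536, f(13)=256, f(14)=3584; answer 3584
Stage 2: W1 = 3584; m = 5; total draws C(15,5) = 3003; favorable C(10,5) = 252; P = 12/143; answer 12/143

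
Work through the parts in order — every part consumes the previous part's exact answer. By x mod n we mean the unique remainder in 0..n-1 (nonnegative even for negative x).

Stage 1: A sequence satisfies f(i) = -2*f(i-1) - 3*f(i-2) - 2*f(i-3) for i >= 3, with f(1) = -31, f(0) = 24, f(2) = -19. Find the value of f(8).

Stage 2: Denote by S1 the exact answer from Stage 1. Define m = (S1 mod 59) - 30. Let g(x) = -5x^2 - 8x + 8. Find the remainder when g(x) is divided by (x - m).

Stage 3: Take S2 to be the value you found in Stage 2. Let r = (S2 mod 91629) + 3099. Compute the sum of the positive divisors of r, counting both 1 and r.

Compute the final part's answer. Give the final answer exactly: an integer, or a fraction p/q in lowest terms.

94652

Stage 1: f(3) = -2*(-19) - 3*(-31) - 2*(24) = 83; iterating: f(3)=83, f(4)=-47, f(5)=-117, f(6)=209, f(7)=27, f(8)=-447; answer -447
Stage 2: S1 = -447; m = -5; remainder = value at the root: -5*(-5)^2 - 8*(-5)^1 + 8 = (-125) + (40) + (8) = -77; answer -77
Stage 3: S2 = -77; r = 94651; 94651 is prime, so its only divisors are 1 and 94651; sigma = 1 + 94651 = 94652; answer 94652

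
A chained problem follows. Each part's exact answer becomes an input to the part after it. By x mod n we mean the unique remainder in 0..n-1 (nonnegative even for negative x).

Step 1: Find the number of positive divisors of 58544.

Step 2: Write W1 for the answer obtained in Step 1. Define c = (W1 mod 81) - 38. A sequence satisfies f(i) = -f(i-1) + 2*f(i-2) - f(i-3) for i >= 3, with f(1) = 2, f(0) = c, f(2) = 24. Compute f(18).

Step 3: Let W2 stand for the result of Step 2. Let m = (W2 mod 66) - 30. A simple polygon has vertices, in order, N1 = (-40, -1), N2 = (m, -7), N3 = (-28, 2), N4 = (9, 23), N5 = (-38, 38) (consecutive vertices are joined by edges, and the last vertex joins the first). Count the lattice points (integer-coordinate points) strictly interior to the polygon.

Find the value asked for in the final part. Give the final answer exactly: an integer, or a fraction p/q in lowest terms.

1105

Step 1: 58544 = 2^4 * 3659; number of divisors = (4+1) * (1+1) = 10; answer 10
Step 2: W1 = 10; c = -28; f(3) = -1*(24) + 2*(2) - 1*(-28) = 8; iterating: f(3)=8, f(4)=38, f(5)=-46, f(6)=114, f(7)=-244, f(8)=518, f(9)=-1120, f(10)=2400, f(11)=-5158, f(12)=11078, f(13)=-23794, f(14)=51108, f(15)=-109774, f(16)=235784, f(17)=-506440, f(18)=1087782; answer 1087782
Step 3: W2 = 1087782; m = 6; cross terms: (-40*-7 - 6*-1)=286, (6*2 - -28*-7)=-184, (-28*23 - 9*2)=-662, (9*38 - -38*23)=1216, (-38*-1 - -40*38)=1558; twice the area = |2214| = 2214; area = 1107; boundary points = 2 + 1 + 1 + 1 + 1 = 6; strictly interior points = area - boundary/2 + 1 = 1105; answer 1105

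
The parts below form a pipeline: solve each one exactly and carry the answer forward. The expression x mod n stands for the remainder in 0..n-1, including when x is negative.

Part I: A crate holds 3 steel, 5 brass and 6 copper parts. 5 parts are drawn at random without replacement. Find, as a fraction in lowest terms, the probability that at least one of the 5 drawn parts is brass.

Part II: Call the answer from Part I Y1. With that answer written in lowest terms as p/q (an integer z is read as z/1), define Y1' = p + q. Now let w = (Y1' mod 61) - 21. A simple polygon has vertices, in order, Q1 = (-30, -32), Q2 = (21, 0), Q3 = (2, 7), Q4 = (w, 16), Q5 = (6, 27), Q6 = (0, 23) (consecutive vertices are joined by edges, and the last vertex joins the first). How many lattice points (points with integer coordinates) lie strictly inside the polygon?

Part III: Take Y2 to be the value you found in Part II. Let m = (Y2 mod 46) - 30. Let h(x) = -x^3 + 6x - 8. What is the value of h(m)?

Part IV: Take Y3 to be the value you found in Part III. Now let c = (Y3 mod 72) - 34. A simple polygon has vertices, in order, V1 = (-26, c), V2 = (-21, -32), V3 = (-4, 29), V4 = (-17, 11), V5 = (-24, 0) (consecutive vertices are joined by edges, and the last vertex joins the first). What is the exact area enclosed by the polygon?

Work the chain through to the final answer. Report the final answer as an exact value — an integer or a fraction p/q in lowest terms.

745/2

Part I: total draws C(14,5) = 2002; complement C(9,5) = 126; favorable 2002 - 126 = 1876; P = 134/143; answer 134/143
Part II: Y1 = 134/143; threaded value p + q = 277; w = 12; cross terms: (-30*0 - 21*-32)=672, (21*7 - 2*0)=147, (2*16 - 12*7)=-52, (12*27 - 6*16)=228, (6*23 - 0*27)=138, (0*-32 - -30*23)=690; twice the area = |1823| = 1823; area = 1823/2; boundary points = 1 + 1 + 1 + 1 + 2 + 5 = 11; strictly interior points = area - boundary/2 + 1 = 907; answer 907
Part III: Y2 = 907; m = 3; -1*(3)^3 + 6*(3)^1 - 8 = (-27) + (18) + (-8) = -17; answer -17
Part IV: Y3 = -17; c = 21; cross terms: (-26*-32 - -21*21)=1273, (-21*29 - -4*-32)=-737, (-4*11 - -17*29)=449, (-17*0 - -24*11)=264, (-24*21 - -26*0)=-504; twice the area = |745| = 745; area = 745/2; answer 745/2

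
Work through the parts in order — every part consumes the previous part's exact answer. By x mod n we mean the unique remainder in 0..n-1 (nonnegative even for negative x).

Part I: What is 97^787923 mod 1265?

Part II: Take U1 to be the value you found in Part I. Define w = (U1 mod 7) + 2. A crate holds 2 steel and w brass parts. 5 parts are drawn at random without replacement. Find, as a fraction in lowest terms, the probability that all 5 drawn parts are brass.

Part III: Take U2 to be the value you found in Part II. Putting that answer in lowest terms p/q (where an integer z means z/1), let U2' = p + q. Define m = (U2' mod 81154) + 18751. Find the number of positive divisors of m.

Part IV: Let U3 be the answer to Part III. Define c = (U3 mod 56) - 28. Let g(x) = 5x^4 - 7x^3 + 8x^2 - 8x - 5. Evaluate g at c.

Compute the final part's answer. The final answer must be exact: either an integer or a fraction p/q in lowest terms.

Part I: squarings mod 1265: 97^1=97, 97^2=554, 97^4=786, 97^8=476, 97^16=141, 97^32=906, 97^64=1116, 97^128=696, 97^256=1186, 97^512=1181, 97^1024=731, 97^2048=531, 97^4096=1131, 97^8192=246, 97^16384=1061, 97^32768=1136, 97^65536=196, 97^131072=466, 97^262144=841, 97^524288=146; 97^787923 = 97^1 * 97^2 * 97^16 * 97^64 * 97^128 * 97^256 * 97^1024 * 97^262144 * 97^524288 = 663 (mod 1265); answer 663
Part II: U1 = 663; w = 7; total draws C(9,5) = 126; favorable C(7,5) = 21; P = 1/6; answer 1/6
Part III: U2 = 1/6; threaded value p + q = 7; m = 18758; 18758 = 2 * 83 * 113; number of divisors = (1+1) * (1+1) * (1+1) = 8; answer 8
Part IV: U3 = 8; c = -20; 5*(-20)^4 - 7*(-20)^3 + 8*(-20)^2 - 8*(-20)^1 - 5 = (800000) + (56000) + (3200) + (160) + (-5) = 859355; answer 859355

859355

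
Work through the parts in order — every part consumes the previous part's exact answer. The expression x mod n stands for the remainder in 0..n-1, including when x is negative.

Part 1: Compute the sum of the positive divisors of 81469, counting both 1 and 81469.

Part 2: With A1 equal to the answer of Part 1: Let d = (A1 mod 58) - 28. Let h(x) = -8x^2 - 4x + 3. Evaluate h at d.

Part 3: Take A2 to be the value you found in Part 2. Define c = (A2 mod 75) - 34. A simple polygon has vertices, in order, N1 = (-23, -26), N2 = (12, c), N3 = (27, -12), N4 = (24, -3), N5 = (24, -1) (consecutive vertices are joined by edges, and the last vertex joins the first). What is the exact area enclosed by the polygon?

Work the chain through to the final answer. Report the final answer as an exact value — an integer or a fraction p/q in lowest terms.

Part 1: 81469 = 257 * 317; sigma = (1 + 257) * (1 + 317) = 258 * 318 = 82044; answer 82044
Part 2: A1 = 82044; d = 4; -8*(4)^2 - 4*(4)^1 + 3 = (-128) + (-16) + (3) = -141; answer -141
Part 3: A2 = -141; c = -25; cross terms: (-23*-25 - 12*-26)=887, (12*-12 - 27*-25)=531, (27*-3 - 24*-12)=207, (24*-1 - 24*-3)=48, (24*-26 - -23*-1)=-647; twice the area = |1026| = 1026; area = 513; answer 513

513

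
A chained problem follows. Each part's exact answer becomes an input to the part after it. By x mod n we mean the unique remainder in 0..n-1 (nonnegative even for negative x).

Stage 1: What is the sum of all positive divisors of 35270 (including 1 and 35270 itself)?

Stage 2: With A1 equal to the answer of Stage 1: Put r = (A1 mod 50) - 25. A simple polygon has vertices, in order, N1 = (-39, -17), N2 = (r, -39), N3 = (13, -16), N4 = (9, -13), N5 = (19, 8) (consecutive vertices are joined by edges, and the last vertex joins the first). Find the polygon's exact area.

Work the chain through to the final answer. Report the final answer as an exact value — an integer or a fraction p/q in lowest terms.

Stage 1: 35270 = 2 * 5 * 3527; sigma = (1 + 2) * (1 + 5) * (1 + 3527) = 3 * 6 * 3528 = 63504; answer 63504
Stage 2: A1 = 63504; r = -21; cross terms: (-39*-39 - -21*-17)=1164, (-21*-16 - 13*-39)=843, (13*-13 - 9*-16)=-25, (9*8 - 19*-13)=319, (19*-17 - -39*8)=-11; twice the area = |2290| = 2290; area = 1145; answer 1145

1145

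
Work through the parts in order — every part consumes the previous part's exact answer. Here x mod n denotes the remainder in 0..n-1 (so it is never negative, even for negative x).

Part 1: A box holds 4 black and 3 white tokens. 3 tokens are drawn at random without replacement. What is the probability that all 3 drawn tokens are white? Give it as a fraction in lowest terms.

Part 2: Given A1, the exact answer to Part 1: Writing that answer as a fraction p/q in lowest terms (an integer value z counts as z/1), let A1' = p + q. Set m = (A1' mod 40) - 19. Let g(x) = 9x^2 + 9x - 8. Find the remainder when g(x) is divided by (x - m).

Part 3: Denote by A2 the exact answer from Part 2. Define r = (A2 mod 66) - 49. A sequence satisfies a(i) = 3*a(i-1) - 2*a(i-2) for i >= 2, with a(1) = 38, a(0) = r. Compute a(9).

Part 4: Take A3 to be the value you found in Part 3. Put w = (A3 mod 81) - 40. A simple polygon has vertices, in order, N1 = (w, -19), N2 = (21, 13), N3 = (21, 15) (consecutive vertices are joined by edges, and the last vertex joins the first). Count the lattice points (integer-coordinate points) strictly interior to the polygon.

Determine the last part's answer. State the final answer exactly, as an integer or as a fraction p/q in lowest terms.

Part 1: total draws C(7,3) = 35; favorable C(3,3) = 1; P = 1/35; answer 1/35
Part 2: A1 = 1/35; threaded value p + q = 36; m = 17; remainder = value at the root: 9*(17)^2 + 9*(17)^1 - 8 = (2601) + (153) + (-8) = 2746; answer 2746
Part 3: A2 = 2746; r = -9; a(2) = 3*(38) - 2*(-9) = 132; iterating: a(2)=132, a(3)=320, a(4)=696, a(5)=1448, a(6)=2952, a(7)=5960, a(8)=11976, a(9)=24008; answer 24008
Part 4: A3 = 24008; w = -8; cross terms: (-8*13 - 21*-19)=295, (21*15 - 21*13)=42, (21*-19 - -8*15)=-279; twice the area = |58| = 58; area = 29; boundary points = 1 + 2 + 1 = 4; strictly interior points = area - boundary/2 + 1 = 28; answer 28

28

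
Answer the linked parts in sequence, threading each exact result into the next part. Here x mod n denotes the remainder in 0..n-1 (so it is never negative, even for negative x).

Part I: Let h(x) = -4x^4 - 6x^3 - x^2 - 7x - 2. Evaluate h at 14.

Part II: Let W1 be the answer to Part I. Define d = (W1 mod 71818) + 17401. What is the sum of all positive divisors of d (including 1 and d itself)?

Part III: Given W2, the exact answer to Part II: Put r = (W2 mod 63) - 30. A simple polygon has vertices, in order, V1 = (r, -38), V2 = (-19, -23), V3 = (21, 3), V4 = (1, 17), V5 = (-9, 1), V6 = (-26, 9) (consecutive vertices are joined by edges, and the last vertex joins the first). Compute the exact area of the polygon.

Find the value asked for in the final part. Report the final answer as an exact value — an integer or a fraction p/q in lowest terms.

Part I: -4*(14)^4 - 6*(14)^3 - 1*(14)^2 - 7*(14)^1 - 2 = (-153664) + (-16464) + (-196) + (-98) + (-2) = -170424; answer -170424
Part II: W1 = -170424; d = 62431; 62431 = 149 * 419; sigma = (1 + 149) * (1 + 419) = 150 * 420 = 63000; answer 63000
Part III: W2 = 63000; r = -30; cross terms: (-30*-23 - -19*-38)=-32, (-19*3 - 21*-23)=426, (21*17 - 1*3)=354, (1*1 - -9*17)=154, (-9*9 - -26*1)=-55, (-26*-38 - -30*9)=1258; twice the area = |2105| = 2105; area = 2105/2; answer 2105/2

2105/2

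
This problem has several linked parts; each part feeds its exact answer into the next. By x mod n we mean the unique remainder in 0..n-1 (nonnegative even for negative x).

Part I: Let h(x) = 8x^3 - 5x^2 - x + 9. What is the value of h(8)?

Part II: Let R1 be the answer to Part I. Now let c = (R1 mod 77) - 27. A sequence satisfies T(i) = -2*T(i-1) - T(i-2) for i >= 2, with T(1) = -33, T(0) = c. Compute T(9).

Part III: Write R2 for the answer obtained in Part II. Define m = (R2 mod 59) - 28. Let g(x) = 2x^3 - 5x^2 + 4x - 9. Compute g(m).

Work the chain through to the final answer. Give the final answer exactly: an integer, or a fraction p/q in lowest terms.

18955

Part I: 8*(8)^3 - 5*(8)^2 - 1*(8)^1 + 9 = (4096) + (-320) + (-8) + (9) = 3777; answer 3777
Part II: R1 = 3777; c = -23; T(2) = -2*(-33) - 1*(-23) = 89; iterating: T(2)=89, T(3)=-145, T(4)=201, T(5)=-257, T(6)=313, T(7)=-369, T(8)=425, T(9)=-481; answer -481
Part III: R2 = -481; m = 22; 2*(22)^3 - 5*(22)^2 + 4*(22)^1 - 9 = (21296) + (-2420) + (88) + (-9) = 18955; answer 18955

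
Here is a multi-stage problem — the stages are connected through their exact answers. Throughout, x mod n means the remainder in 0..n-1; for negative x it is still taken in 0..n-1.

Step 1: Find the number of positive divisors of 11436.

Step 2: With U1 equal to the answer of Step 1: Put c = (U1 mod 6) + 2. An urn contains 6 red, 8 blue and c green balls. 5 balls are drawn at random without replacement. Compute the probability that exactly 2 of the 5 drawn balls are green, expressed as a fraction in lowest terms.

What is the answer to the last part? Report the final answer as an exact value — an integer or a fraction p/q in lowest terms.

Step 1: 11436 = 2^2 * 3 * 953; number of divisors = (2+1) * (1+1) * (1+1) = 12; answer 12
Step 2: U1 = 12; c = 2; total draws C(16,5) = 4368; favorable C(2,2)*C(14,3) = 364; P = 1/12; answer 1/12

1/12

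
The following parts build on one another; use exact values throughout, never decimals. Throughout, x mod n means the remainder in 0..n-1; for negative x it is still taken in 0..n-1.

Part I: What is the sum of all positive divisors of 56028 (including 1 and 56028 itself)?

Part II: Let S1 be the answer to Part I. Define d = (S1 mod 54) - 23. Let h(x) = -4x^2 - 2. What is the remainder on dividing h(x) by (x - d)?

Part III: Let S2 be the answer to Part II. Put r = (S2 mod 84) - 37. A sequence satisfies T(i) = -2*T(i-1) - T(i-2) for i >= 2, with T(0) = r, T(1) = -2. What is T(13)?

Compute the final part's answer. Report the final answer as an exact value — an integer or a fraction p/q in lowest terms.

466

Part I: 56028 = 2^2 * 3 * 7 * 23 * 29; sigma = (1 + 2 + 4) * (1 + 3) * (1 + 7) * (1 + 23) * (1 + 29) = 7 * 4 * 8 * 24 * 30 = 161280; answer 161280
Part II: S1 = 161280; d = 13; remainder = value at the root: -4*(13)^2 - 2 = (-676) + (-2) = -678; answer -678
Part III: S2 = -678; r = 41; T(2) = -2*(-2) - 1*(41) = -37; iterating: T(2)=-37, T(3)=76, T(4)=-115, T(5)=154, T(6)=-193, T(7)=232, T(8)=-271, T(9)=310, T(10)=-349, T(11)=388, T(12)=-427, T(13)=466; answer 466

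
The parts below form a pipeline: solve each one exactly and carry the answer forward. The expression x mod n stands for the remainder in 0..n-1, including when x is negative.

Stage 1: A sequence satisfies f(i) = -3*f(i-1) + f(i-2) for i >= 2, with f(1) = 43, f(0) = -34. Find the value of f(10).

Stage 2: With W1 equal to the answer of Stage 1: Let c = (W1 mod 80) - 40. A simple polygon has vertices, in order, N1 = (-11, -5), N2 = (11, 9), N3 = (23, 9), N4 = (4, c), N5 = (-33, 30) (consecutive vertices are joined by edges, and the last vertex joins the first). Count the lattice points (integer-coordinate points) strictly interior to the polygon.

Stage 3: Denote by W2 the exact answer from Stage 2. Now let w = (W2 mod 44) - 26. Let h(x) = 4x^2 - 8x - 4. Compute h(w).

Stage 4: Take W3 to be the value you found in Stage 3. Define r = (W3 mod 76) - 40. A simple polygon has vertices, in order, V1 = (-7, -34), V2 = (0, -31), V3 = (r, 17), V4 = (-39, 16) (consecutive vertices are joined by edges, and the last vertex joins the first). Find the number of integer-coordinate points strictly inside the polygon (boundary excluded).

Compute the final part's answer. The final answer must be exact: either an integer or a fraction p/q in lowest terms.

Stage 1: f(2) = -3*(43) + 1*(-34) = -163; iterating: f(2)=-163, f(3)=532, f(4)=-1759, f(5)=5809, f(6)=-19186, f(7)=63367, f(8)=-209287, f(9)=691228, f(10)=-2282971; answer -2282971
Stage 2: W1 = -2282971; c = 29; cross terms: (-11*9 - 11*-5)=-44, (11*9 - 23*9)=-108, (23*29 - 4*9)=631, (4*30 - -33*29)=1077, (-33*-5 - -11*30)=495; twice the area = |2051| = 2051; area = 2051/2; boundary points = 2 + 12 + 1 + 1 + 1 = 17; strictly interior points = area - boundary/2 + 1 = 1018; answer 1018
Stage 3: W2 = 1018; w = -20; 4*(-20)^2 - 8*(-20)^1 - 4 = (1600) + (160) + (-4) = 1756; answer 1756
Stage 4: W3 = 1756; r = -32; cross terms: (-7*-31 - 0*-34)=217, (0*17 - -32*-31)=-992, (-32*16 - -39*17)=151, (-39*-34 - -7*16)=1438; twice the area = |814| = 814; area = 407; boundary points = 1 + 16 + 1 + 2 = 20; strictly interior points = area - boundary/2 + 1 = 398; answer 398

398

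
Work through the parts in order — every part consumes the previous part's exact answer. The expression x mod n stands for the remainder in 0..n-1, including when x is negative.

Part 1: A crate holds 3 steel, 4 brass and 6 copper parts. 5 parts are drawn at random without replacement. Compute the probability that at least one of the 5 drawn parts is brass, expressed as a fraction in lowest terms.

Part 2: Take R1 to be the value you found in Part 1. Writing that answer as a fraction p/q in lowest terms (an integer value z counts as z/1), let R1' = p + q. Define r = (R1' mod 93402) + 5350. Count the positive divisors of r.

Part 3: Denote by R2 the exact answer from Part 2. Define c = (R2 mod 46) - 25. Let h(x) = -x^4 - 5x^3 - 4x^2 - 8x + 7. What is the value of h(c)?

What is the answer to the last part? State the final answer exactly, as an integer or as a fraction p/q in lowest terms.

Part 1: total draws C(13,5) = 1287; complement C(9,5) = 126; favorable 1287 - 126 = 1161; P = 129/143; answer 129/143
Part 2: R1 = 129/143; threaded value p + q = 272; r = 5622; 5622 = 2 * 3 * 937; number of divisors = (1+1) * (1+1) * (1+1) = 8; answer 8
Part 3: R2 = 8; c = -17; -1*(-17)^4 - 5*(-17)^3 - 4*(-17)^2 - 8*(-17)^1 + 7 = (-83521) + (24565) + (-1156) + (136) + (7) = -59969; answer -59969

-59969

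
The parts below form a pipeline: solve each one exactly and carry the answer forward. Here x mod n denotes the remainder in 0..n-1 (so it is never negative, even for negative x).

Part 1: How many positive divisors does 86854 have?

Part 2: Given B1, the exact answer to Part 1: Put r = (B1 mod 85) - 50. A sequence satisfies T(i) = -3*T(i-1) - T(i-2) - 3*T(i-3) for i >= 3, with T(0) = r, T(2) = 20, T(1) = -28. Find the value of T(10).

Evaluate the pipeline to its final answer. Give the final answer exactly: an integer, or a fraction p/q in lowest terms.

-153484

Part 1: 86854 = 2 * 43427; number of divisors = (1+1) * (1+1) = 4; answer 4
Part 2: B1 = 4; r = -46; T(3) = -3*(20) - 1*(-28) - 3*(-46) = 106; iterating: T(3)=106, T(4)=-254, T(5)=596, T(6)=-1852, T(7)=5722, T(8)=-17102, T(9)=51140, T(10)=-153484; answer -153484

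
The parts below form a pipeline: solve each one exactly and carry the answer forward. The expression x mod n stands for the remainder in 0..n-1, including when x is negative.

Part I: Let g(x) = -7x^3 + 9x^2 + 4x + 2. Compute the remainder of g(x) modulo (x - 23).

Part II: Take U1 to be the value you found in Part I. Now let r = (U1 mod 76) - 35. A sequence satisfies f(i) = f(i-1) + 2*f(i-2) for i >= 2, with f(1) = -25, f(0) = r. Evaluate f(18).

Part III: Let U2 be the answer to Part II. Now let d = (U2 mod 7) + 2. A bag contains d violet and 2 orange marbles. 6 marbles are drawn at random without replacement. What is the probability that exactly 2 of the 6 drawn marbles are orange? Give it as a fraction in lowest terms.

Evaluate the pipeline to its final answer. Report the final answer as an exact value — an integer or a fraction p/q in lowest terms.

15/28

Part I: remainder = value at the root: -7*(23)^3 + 9*(23)^2 + 4*(23)^1 + 2 = (-85169) + (4761) + (92) + (2) = -80314; answer -80314
Part II: U1 = -80314; r = -17; f(2) = 1*(-25) + 2*(-17) = -59; iterating: f(2)=-59, f(3)=-109, f(4)=-227, f(5)=-445, f(6)=-899, f(7)=-1789, f(8)=-3587, f(9)=-7165, f(10)=-14339, f(11)=-28669, f(12)=-57347, f(13)=-114685, f(14)=-229379, f(15)=-458749, f(16)=-917507, f(17)=-1835005, f(18)=-3670019; answer -3670019
Part III: U2 = -3670019; d = 6; total draws C(8,6) = 28; favorable C(2,2)*C(6,4) = 15; P = 15/28; answer 15/28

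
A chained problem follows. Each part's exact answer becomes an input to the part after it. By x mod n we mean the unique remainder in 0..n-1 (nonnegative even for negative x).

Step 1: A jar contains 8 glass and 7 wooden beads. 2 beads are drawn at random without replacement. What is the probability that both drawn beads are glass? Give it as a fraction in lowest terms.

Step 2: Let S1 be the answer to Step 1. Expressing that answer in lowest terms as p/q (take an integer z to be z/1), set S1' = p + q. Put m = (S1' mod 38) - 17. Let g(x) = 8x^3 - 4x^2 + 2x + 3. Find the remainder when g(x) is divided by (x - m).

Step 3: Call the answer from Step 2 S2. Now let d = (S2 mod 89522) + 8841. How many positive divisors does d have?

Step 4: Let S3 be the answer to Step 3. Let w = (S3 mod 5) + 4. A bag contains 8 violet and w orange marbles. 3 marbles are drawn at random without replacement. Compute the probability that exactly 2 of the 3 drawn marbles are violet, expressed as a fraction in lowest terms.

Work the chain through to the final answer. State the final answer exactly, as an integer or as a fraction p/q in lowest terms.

2/5

Step 1: total draws C(15,2) = 105; favorable C(8,2) = 28; P = 4/15; answer 4/15
Step 2: S1 = 4/15; threaded value p + q = 19; m = 2; remainder = value at the root: 8*(2)^3 - 4*(2)^2 + 2*(2)^1 + 3 = (64) + (-16) + (4) + (3) = 55; answer 55
Step 3: S2 = 55; d = 8896; 8896 = 2^6 * 139; number of divisors = (6+1) * (1+1) = 14; answer 14
Step 4: S3 = 14; w = 8; total draws C(16,3) = 560; favorable C(8,2)*C(8,1) = 224; P = 2/5; answer 2/5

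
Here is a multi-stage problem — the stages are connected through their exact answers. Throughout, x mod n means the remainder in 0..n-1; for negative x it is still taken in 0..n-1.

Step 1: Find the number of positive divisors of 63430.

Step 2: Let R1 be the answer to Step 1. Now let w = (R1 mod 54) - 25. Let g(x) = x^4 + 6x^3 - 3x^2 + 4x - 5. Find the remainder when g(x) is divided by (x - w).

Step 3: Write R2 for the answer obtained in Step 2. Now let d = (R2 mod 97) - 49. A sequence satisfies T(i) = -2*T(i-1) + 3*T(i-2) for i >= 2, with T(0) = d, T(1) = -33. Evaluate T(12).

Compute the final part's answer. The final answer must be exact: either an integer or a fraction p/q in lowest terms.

Step 1: 63430 = 2 * 5 * 6343; number of divisors = (1+1) * (1+1) * (1+1) = 8; answer 8
Step 2: R1 = 8; w = -17; remainder = value at the root: 1*(-17)^4 + 6*(-17)^3 - 3*(-17)^2 + 4*(-17)^1 - 5 = (83521) + (-29478) + (-867) + (-68) + (-5) = 53103; answer 53103
Step 3: R2 = 53103; d = -5; T(2) = -2*(-33) + 3*(-5) = 51; iterating: T(2)=51, T(3)=-201, T(4)=555, T(5)=-1713, T(6)=5091, T(7)=-15321, T(8)=45915, T(9)=-137793, T(10)=413331, T(11)=-1240041, T(12)=3720075; answer 3720075

3720075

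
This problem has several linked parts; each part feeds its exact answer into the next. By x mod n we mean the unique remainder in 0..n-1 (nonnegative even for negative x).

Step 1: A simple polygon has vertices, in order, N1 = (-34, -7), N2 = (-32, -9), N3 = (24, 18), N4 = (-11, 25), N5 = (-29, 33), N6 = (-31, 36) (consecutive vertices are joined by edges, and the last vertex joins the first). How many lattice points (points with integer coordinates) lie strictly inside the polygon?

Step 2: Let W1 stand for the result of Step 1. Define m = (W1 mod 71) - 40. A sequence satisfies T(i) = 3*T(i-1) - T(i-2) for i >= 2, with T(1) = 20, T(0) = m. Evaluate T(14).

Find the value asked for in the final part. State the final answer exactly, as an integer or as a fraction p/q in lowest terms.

10119403

Step 1: cross terms: (-34*-9 - -32*-7)=82, (-32*18 - 24*-9)=-360, (24*25 - -11*18)=798, (-11*33 - -29*25)=362, (-29*36 - -31*33)=-21, (-31*-7 - -34*36)=1441; twice the area = |2302| = 2302; area = 1151; boundary points = 2 + 1 + 7 + 2 + 1 + 1 = 14; strictly interior points = area - boundary/2 + 1 = 1145; answer 1145
Step 2: W1 = 1145; m = -31; T(2) = 3*(20) - 1*(-31) = 91; iterating: T(2)=91, T(3)=253, T(4)=668, T(5)=1751, T(6)=4585, T(7)=12004, T(8)=31427, T(9)=82277, T(10)=215404, T(11)=563935, T(12)=1476401, T(13)=3865268, T(14)=10119403; answer 10119403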